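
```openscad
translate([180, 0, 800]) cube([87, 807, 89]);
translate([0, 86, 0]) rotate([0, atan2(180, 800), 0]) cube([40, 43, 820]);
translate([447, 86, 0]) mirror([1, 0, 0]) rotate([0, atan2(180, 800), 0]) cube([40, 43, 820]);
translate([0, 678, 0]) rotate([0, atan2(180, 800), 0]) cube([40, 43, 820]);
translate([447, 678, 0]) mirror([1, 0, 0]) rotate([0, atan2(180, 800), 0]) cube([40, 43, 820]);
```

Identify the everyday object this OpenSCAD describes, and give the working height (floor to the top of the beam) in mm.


A sawhorse. The overall height is 889 mm.

A beam across two mirrored pairs of raked legs — a sawhorse. The beam's underside is at z = 800 (matching the legs' vertical rise in atan2(180, 800)) and the beam is 89 mm tall, so its top is at 800 + 89 = 889 mm. The raked legs top out at the beam's underside, so that is the highest point.


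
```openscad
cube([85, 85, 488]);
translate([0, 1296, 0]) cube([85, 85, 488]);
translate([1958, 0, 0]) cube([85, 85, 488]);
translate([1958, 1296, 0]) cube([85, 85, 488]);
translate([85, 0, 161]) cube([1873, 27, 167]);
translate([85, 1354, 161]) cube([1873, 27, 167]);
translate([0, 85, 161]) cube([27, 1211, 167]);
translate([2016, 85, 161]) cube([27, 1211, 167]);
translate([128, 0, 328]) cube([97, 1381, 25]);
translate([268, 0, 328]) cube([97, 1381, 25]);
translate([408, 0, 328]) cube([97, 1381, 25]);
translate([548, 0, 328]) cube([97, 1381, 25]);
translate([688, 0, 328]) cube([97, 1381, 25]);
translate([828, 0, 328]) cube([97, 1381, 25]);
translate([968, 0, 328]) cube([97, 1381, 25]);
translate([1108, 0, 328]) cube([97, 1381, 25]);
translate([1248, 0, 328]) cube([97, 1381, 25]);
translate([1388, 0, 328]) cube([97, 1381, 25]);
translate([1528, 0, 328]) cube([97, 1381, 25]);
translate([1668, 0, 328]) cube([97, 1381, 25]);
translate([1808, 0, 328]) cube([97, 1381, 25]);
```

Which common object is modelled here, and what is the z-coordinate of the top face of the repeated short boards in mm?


A bed frame. The slat-top height is 353 mm.

Four posts, four rails, and a row of slats — a bed frame. Slats sit on the rails at z = 161 + 167 = 328; with slat thickness 25, the top is 353 mm.


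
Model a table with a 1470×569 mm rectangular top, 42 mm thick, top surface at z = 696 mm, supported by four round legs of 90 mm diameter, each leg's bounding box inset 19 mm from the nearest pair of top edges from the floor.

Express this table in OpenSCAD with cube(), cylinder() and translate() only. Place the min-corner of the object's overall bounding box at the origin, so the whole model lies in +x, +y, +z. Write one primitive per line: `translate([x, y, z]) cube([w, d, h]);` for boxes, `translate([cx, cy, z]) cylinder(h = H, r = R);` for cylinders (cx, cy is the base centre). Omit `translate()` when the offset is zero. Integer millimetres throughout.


translate([0, 0, 654]) cube([1470, 569, 42]);
translate([64, 64, 0]) cylinder(h = 654, r = 45);
translate([1406, 64, 0]) cylinder(h = 654, r = 45);
translate([64, 505, 0]) cylinder(h = 654, r = 45);
translate([1406, 505, 0]) cylinder(h = 654, r = 45);


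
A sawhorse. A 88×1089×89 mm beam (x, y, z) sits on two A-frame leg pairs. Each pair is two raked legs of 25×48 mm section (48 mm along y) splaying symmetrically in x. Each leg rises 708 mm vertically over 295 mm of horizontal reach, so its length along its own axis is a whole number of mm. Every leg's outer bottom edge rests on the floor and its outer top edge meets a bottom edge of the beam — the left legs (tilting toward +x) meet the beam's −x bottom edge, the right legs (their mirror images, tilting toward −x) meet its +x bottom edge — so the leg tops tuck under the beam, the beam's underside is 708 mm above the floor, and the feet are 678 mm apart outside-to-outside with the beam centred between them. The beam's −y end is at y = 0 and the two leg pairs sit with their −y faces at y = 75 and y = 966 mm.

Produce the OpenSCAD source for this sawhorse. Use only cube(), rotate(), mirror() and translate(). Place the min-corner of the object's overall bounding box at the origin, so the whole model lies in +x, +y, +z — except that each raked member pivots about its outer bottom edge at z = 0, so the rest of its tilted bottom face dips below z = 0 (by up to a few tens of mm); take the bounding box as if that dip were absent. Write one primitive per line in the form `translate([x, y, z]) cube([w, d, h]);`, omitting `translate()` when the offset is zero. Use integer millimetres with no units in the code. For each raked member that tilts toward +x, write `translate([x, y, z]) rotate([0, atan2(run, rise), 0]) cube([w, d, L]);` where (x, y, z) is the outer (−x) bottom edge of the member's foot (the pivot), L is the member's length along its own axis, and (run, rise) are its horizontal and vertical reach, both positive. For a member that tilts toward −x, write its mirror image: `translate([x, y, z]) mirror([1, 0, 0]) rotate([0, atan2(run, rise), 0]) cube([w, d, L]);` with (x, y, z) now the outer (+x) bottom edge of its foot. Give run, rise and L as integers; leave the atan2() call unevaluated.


translate([295, 0, 708]) cube([88, 1089, 89]);
translate([0, 75, 0]) rotate([0, atan2(295, 708), 0]) cube([25, 48, 767]);
translate([678, 75, 0]) mirror([1, 0, 0]) rotate([0, atan2(295, 708), 0]) cube([25, 48, 767]);
translate([0, 966, 0]) rotate([0, atan2(295, 708), 0]) cube([25, 48, 767]);
translate([678, 966, 0]) mirror([1, 0, 0]) rotate([0, atan2(295, 708), 0]) cube([25, 48, 767]);


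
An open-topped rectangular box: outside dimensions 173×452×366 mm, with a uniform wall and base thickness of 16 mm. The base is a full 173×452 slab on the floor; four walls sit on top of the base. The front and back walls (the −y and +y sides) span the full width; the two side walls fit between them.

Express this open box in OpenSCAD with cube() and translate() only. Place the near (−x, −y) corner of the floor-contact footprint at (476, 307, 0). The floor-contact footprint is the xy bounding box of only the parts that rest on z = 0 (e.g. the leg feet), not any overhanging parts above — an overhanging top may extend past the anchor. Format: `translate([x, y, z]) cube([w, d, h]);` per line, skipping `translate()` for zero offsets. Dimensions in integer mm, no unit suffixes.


translate([476, 307, 0]) cube([173, 452, 16]);
translate([476, 307, 16]) cube([173, 16, 350]);
translate([476, 743, 16]) cube([173, 16, 350]);
translate([476, 323, 16]) cube([16, 420, 350]);
translate([633, 323, 16]) cube([16, 420, 350]);


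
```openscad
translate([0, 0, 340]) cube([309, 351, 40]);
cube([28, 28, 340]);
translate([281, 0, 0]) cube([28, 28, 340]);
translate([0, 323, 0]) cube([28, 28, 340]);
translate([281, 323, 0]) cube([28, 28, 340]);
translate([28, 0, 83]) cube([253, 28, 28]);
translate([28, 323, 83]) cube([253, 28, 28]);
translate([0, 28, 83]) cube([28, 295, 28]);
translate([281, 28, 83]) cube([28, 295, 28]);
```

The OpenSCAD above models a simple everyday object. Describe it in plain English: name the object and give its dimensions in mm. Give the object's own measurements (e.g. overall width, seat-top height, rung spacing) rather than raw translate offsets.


A four-legged stool. The seat is a 309×351×40 mm slab whose top surface is at z = 380 mm; four square legs, each 28×28 mm in cross-section, run from the floor (z = 0) to the underside of the seat, each flush with a corner of the seat. Four stretchers, 28 mm wide and 28 mm tall, connect adjacent legs with their undersides at z = 83 mm, each running between the inner faces of the legs it joins and aligned with the legs' outer faces on the other axis.


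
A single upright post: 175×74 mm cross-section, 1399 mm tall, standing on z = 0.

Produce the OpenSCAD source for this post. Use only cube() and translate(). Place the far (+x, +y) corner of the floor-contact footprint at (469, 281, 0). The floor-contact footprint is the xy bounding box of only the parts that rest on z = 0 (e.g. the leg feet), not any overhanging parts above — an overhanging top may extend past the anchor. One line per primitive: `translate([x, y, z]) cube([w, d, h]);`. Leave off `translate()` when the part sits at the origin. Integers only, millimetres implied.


translate([294, 207, 0]) cube([175, 74, 1399]);


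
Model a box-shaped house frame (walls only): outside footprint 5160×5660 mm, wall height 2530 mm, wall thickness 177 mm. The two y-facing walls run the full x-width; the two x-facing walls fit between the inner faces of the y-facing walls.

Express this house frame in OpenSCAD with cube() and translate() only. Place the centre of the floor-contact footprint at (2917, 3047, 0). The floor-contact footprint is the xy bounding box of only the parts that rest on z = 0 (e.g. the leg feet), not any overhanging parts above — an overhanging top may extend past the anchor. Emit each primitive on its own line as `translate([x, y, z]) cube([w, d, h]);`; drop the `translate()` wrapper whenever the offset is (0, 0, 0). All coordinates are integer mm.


translate([337, 217, 0]) cube([5160, 177, 2530]);
translate([337, 5700, 0]) cube([5160, 177, 2530]);
translate([337, 394, 0]) cube([177, 5306, 2530]);
translate([5320, 394, 0]) cube([177, 5306, 2530]);


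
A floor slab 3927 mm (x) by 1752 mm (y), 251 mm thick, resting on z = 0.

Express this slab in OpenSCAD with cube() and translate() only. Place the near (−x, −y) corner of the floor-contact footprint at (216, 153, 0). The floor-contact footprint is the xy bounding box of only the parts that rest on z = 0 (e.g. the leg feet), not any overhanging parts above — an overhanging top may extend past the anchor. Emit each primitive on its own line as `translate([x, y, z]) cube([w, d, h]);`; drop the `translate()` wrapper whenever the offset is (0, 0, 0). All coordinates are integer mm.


translate([216, 153, 0]) cube([3927, 1752, 251]);


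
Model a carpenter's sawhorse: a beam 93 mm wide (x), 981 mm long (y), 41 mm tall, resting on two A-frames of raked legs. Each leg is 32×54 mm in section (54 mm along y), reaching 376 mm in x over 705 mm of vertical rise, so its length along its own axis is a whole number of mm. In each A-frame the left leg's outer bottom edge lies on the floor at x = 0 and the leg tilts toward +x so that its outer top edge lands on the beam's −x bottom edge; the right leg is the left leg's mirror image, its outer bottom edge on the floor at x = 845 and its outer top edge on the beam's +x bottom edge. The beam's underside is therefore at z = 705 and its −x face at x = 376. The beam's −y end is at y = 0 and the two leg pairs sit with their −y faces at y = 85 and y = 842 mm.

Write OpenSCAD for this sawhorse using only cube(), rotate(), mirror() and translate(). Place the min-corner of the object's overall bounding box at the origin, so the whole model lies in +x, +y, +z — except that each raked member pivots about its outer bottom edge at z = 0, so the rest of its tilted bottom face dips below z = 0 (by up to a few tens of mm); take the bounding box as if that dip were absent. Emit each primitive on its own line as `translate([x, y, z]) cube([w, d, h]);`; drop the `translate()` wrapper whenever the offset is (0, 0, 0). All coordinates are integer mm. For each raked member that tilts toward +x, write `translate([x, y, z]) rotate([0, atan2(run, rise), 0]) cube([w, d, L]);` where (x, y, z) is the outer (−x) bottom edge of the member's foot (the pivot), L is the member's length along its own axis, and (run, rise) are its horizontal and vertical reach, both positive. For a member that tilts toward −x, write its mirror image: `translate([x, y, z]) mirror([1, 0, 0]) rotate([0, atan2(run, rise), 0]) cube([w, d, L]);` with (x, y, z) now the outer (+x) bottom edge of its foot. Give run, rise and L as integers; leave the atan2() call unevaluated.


// leg length = √(376² + 705²) = 799
// right-leg outer foot x = 2·376 + 93 = 845
// beam min-corner = (376, 0, 705)
translate([376, 0, 705]) cube([93, 981, 41]);
translate([0, 85, 0]) rotate([0, atan2(376, 705), 0]) cube([32, 54, 799]);
translate([845, 85, 0]) mirror([1, 0, 0]) rotate([0, atan2(376, 705), 0]) cube([32, 54, 799]);
translate([0, 842, 0]) rotate([0, atan2(376, 705), 0]) cube([32, 54, 799]);
translate([845, 842, 0]) mirror([1, 0, 0]) rotate([0, atan2(376, 705), 0]) cube([32, 54, 799]);


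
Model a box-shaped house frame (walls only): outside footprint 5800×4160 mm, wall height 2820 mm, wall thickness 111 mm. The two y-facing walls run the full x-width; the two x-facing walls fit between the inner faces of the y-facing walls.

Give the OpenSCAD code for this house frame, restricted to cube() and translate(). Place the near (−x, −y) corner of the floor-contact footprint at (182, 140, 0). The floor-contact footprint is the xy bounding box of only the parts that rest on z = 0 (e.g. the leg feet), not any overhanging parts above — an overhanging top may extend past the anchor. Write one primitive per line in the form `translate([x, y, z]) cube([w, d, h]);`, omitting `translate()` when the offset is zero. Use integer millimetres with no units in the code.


translate([182, 140, 0]) cube([5800, 111, 2820]);
translate([182, 4189, 0]) cube([5800, 111, 2820]);
translate([182, 251, 0]) cube([111, 3938, 2820]);
translate([5871, 251, 0]) cube([111, 3938, 2820]);


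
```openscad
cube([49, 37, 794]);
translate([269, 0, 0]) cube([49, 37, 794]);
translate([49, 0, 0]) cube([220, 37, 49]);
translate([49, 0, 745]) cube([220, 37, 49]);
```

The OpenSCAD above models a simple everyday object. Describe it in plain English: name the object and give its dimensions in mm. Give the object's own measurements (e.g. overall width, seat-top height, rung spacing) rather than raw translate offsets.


A rectangular picture frame lying in the x–z plane (depth along y). The opening is 220 mm wide (x) by 696 mm tall (z), surrounded by a border 49 mm wide on all four sides. The frame is 37 mm deep and is made of two full-height vertical stiles with two horizontal rails fitted between them.


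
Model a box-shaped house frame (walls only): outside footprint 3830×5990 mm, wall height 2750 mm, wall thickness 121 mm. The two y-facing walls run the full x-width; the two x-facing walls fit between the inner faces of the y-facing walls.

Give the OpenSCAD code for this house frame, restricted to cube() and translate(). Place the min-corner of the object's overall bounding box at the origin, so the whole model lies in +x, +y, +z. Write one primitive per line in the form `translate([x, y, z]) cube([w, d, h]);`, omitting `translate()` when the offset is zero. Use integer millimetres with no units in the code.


cube([3830, 121, 2750]);
translate([0, 5869, 0]) cube([3830, 121, 2750]);
translate([0, 121, 0]) cube([121, 5748, 2750]);
translate([3709, 121, 0]) cube([121, 5748, 2750]);


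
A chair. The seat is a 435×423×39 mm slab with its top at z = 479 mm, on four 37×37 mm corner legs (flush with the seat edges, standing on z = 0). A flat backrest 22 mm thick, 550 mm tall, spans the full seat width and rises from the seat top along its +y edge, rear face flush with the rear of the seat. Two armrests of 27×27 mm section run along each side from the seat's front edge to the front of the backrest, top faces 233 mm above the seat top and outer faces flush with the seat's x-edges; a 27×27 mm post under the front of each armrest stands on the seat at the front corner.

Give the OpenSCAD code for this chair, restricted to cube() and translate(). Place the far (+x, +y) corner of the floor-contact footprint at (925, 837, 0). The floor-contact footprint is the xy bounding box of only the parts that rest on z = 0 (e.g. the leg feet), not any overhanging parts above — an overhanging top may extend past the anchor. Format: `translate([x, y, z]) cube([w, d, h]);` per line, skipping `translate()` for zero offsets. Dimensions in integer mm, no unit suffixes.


translate([490, 414, 440]) cube([435, 423, 39]);
translate([490, 414, 0]) cube([37, 37, 440]);
translate([888, 414, 0]) cube([37, 37, 440]);
translate([490, 800, 0]) cube([37, 37, 440]);
translate([888, 800, 0]) cube([37, 37, 440]);
translate([490, 815, 479]) cube([435, 22, 550]);
translate([490, 414, 685]) cube([27, 401, 27]);
translate([898, 414, 685]) cube([27, 401, 27]);
translate([490, 414, 479]) cube([27, 27, 206]);
translate([898, 414, 479]) cube([27, 27, 206]);


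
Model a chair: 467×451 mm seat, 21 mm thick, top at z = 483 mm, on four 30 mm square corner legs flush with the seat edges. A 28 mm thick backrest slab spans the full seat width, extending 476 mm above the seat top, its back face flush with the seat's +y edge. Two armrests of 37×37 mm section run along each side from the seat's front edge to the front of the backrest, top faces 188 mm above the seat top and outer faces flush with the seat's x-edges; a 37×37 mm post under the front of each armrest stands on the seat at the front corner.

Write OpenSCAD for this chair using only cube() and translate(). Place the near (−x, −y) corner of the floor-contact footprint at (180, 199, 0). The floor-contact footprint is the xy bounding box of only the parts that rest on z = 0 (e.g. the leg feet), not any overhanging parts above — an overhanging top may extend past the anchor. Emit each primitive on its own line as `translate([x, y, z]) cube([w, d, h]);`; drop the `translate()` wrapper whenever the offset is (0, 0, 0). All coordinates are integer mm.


translate([180, 199, 462]) cube([467, 451, 21]);
translate([180, 199, 0]) cube([30, 30, 462]);
translate([617, 199, 0]) cube([30, 30, 462]);
translate([180, 620, 0]) cube([30, 30, 462]);
translate([617, 620, 0]) cube([30, 30, 462]);
translate([180, 622, 483]) cube([467, 28, 476]);
translate([180, 199, 634]) cube([37, 423, 37]);
translate([610, 199, 634]) cube([37, 423, 37]);
translate([180, 199, 483]) cube([37, 37, 151]);
translate([610, 199, 483]) cube([37, 37, 151]);


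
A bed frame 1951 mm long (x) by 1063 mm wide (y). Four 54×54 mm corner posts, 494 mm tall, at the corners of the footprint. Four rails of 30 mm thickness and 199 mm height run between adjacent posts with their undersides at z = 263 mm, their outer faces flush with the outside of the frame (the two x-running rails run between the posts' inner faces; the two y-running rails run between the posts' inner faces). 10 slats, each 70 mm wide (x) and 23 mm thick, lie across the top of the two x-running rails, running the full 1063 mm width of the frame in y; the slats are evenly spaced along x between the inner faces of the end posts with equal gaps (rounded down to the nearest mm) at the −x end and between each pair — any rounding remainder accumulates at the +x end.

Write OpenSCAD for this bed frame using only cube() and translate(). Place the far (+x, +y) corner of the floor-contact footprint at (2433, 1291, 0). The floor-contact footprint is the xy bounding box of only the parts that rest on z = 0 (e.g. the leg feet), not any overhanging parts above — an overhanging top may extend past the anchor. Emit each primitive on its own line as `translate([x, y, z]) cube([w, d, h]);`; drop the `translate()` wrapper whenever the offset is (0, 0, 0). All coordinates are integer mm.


// slat z = rail_z + rail_h = 263 + 199 = 462
// slat gap = ⌊(1843 − 10·70) / 11⌋ = 103
translate([482, 228, 0]) cube([54, 54, 494]);
translate([482, 1237, 0]) cube([54, 54, 494]);
translate([2379, 228, 0]) cube([54, 54, 494]);
translate([2379, 1237, 0]) cube([54, 54, 494]);
translate([536, 228, 263]) cube([1843, 30, 199]);
translate([536, 1261, 263]) cube([1843, 30, 199]);
translate([482, 282, 263]) cube([30, 955, 199]);
translate([2403, 282, 263]) cube([30, 955, 199]);
translate([639, 228, 462]) cube([70, 1063, 23]);
translate([812, 228, 462]) cube([70, 1063, 23]);
translate([985, 228, 462]) cube([70, 1063, 23]);
translate([1158, 228, 462]) cube([70, 1063, 23]);
translate([1331, 228, 462]) cube([70, 1063, 23]);
translate([1504, 228, 462]) cube([70, 1063, 23]);
translate([1677, 228, 462]) cube([70, 1063, 23]);
translate([1850, 228, 462]) cube([70, 1063, 23]);
translate([2023, 228, 462]) cube([70, 1063, 23]);
translate([2196, 228, 462]) cube([70, 1063, 23]);


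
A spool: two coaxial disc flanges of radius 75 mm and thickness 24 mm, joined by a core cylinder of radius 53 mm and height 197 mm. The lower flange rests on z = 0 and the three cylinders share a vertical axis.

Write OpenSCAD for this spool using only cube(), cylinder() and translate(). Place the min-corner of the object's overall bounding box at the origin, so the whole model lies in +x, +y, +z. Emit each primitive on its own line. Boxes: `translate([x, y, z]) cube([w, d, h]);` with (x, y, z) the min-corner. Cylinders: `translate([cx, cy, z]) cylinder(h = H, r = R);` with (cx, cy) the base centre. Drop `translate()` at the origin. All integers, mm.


translate([75, 75, 0]) cylinder(h = 24, r = 75);
translate([75, 75, 24]) cylinder(h = 197, r = 53);
translate([75, 75, 221]) cylinder(h = 24, r = 75);


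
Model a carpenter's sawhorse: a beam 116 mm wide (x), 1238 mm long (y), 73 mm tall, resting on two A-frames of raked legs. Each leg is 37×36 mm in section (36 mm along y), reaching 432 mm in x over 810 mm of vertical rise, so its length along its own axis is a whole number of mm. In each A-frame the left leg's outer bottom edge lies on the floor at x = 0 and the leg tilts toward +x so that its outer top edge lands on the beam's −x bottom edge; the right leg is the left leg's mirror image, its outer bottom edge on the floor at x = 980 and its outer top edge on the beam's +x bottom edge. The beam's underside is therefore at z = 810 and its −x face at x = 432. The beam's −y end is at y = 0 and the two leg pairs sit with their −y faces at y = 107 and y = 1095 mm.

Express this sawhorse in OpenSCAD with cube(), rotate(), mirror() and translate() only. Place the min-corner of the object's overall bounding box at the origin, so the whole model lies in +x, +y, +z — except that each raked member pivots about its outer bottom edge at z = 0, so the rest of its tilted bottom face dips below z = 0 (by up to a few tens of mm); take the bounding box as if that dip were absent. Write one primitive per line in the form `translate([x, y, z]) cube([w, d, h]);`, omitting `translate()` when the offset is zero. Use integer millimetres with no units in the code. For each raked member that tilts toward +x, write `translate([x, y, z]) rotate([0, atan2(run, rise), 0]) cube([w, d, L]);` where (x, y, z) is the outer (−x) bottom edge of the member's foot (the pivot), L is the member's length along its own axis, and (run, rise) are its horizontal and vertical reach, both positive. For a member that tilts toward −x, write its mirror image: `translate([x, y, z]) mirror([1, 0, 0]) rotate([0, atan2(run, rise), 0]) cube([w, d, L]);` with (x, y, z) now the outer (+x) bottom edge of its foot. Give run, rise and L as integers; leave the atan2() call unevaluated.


translate([432, 0, 810]) cube([116, 1238, 73]);
translate([0, 107, 0]) rotate([0, atan2(432, 810), 0]) cube([37, 36, 918]);
translate([980, 107, 0]) mirror([1, 0, 0]) rotate([0, atan2(432, 810), 0]) cube([37, 36, 918]);
translate([0, 1095, 0]) rotate([0, atan2(432, 810), 0]) cube([37, 36, 918]);
translate([980, 1095, 0]) mirror([1, 0, 0]) rotate([0, atan2(432, 810), 0]) cube([37, 36, 918]);


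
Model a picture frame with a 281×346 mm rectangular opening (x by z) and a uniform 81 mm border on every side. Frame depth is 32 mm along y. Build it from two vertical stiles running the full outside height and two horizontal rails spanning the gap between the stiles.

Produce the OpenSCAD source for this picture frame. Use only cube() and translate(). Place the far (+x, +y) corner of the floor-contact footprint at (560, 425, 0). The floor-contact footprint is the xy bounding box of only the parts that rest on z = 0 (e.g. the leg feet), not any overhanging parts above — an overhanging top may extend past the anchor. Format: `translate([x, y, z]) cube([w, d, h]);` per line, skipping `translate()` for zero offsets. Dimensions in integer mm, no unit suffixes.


translate([117, 393, 0]) cube([81, 32, 508]);
translate([479, 393, 0]) cube([81, 32, 508]);
translate([198, 393, 0]) cube([281, 32, 81]);
translate([198, 393, 427]) cube([281, 32, 81]);


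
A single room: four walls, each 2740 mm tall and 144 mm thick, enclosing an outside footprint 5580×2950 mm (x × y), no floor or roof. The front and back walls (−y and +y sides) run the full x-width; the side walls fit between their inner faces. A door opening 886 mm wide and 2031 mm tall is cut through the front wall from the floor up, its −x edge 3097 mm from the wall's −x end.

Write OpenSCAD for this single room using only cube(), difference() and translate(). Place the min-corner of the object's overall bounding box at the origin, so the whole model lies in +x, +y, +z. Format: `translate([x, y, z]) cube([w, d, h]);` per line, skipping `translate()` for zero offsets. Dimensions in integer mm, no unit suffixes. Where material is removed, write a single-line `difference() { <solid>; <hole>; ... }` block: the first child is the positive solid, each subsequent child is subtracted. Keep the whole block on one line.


difference() { cube([5580, 144, 2740]); translate([3097, 0, 0]) cube([886, 144, 2031]); }
translate([0, 2806, 0]) cube([5580, 144, 2740]);
translate([0, 144, 0]) cube([144, 2662, 2740]);
translate([5436, 144, 0]) cube([144, 2662, 2740]);


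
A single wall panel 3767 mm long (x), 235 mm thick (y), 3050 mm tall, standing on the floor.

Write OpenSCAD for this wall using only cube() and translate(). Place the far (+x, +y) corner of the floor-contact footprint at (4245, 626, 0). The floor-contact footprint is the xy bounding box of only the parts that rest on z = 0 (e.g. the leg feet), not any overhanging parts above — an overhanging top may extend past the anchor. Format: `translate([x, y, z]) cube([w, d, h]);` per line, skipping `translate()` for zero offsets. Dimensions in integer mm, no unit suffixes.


translate([478, 391, 0]) cube([3767, 235, 3050]);


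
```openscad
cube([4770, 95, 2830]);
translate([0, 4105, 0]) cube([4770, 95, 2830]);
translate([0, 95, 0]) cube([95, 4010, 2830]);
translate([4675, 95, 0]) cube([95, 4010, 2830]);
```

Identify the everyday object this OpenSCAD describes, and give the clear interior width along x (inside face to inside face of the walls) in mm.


A house (or room) frame. The interior width is 4580 mm.

Four 2830 mm walls enclosing a rectangle with no floor or roof — a room or house frame. Outside width is 4770 mm and wall thickness is 95 mm, so the interior width is 4770 − 2 × 95 = 4580 mm.


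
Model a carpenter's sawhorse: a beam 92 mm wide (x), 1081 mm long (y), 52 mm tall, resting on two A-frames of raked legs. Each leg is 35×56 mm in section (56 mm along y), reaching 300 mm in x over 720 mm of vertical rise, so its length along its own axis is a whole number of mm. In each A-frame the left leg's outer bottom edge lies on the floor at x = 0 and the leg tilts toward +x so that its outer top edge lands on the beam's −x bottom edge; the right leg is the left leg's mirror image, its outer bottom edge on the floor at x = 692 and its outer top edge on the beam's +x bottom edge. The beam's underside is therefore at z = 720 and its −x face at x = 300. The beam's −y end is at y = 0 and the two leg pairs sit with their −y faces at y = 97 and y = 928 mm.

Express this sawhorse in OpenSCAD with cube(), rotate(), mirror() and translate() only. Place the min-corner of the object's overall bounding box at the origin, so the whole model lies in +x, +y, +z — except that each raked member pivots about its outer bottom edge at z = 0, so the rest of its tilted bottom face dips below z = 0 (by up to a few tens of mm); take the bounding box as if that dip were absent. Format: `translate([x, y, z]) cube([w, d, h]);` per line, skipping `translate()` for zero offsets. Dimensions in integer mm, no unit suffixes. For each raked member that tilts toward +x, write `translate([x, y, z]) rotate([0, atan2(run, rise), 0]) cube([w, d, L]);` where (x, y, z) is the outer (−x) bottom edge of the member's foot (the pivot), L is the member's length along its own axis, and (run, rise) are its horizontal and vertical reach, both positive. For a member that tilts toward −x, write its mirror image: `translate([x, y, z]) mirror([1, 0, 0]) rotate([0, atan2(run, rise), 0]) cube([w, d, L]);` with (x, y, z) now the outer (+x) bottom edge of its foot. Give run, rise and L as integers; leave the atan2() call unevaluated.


translate([300, 0, 720]) cube([92, 1081, 52]);
translate([0, 97, 0]) rotate([0, atan2(300, 720), 0]) cube([35, 56, 780]);
translate([692, 97, 0]) mirror([1, 0, 0]) rotate([0, atan2(300, 720), 0]) cube([35, 56, 780]);
translate([0, 928, 0]) rotate([0, atan2(300, 720), 0]) cube([35, 56, 780]);
translate([692, 928, 0]) mirror([1, 0, 0]) rotate([0, atan2(300, 720), 0]) cube([35, 56, 780]);


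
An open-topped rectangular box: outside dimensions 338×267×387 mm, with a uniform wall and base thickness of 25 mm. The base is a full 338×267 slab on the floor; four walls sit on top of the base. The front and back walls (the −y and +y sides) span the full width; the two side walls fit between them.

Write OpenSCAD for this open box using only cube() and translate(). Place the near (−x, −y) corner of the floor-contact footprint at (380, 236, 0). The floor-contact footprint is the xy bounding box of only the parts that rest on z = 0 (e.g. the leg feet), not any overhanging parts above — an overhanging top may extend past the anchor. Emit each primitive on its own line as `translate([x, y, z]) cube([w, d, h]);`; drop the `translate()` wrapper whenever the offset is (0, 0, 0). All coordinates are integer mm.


translate([380, 236, 0]) cube([338, 267, 25]);
translate([380, 236, 25]) cube([338, 25, 362]);
translate([380, 478, 25]) cube([338, 25, 362]);
translate([380, 261, 25]) cube([25, 217, 362]);
translate([693, 261, 25]) cube([25, 217, 362]);


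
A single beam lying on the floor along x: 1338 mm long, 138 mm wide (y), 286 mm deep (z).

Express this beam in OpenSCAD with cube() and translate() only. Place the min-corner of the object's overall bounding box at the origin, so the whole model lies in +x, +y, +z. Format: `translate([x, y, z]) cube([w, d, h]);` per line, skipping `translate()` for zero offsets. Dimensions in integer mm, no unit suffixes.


cube([1338, 138, 286]);


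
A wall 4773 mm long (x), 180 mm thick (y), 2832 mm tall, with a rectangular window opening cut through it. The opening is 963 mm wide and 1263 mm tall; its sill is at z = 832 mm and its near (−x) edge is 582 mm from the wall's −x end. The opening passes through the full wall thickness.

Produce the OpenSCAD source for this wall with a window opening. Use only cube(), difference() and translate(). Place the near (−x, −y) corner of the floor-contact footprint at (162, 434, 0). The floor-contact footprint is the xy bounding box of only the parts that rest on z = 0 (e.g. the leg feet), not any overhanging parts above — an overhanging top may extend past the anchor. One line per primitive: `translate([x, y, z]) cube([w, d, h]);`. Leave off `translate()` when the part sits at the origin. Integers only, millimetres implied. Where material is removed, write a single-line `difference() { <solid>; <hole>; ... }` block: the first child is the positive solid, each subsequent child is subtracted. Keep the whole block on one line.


difference() { translate([162, 434, 0]) cube([4773, 180, 2832]); translate([744, 434, 832]) cube([963, 180, 1263]); }


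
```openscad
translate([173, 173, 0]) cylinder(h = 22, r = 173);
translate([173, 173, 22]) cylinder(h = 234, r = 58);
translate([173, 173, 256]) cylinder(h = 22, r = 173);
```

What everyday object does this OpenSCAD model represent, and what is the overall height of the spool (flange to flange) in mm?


A spool. The overall height is 278 mm.

Three coaxial cylinders, large–small–large — a spool. Two 22 mm flanges and a 234 mm core give 22 + 234 + 22 = 278 mm.


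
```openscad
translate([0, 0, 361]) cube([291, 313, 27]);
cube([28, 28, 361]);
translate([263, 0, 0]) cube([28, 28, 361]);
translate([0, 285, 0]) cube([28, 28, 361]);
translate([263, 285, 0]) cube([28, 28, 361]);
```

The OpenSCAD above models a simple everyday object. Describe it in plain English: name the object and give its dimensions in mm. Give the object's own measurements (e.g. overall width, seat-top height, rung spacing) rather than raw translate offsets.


A simple wooden stool: a rectangular seat 291 mm (x) by 313 mm (y), 27 mm thick, top face at z = 388 mm, on four square legs, each 28×28 mm in cross-section. The legs rest on z = 0, each flush with a corner of the seat.


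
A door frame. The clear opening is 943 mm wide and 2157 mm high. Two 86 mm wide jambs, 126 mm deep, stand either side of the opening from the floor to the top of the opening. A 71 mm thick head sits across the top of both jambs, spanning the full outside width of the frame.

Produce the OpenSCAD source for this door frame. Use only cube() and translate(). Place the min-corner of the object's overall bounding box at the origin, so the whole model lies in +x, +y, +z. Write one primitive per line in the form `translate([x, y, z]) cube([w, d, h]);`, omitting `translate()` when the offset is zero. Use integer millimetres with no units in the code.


cube([86, 126, 2157]);
translate([1029, 0, 0]) cube([86, 126, 2157]);
translate([0, 0, 2157]) cube([1115, 126, 71]);


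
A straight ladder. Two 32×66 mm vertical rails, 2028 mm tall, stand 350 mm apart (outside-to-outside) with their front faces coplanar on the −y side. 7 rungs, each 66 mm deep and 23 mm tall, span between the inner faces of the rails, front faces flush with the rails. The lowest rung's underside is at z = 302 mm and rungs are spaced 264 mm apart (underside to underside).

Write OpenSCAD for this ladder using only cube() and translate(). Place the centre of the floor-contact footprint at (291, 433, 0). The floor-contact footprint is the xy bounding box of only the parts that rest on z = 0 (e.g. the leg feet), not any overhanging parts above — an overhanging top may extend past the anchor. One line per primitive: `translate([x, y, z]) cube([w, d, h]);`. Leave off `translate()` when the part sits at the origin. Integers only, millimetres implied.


translate([116, 400, 0]) cube([32, 66, 2028]);
translate([434, 400, 0]) cube([32, 66, 2028]);
translate([148, 400, 302]) cube([286, 66, 23]);
translate([148, 400, 566]) cube([286, 66, 23]);
translate([148, 400, 830]) cube([286, 66, 23]);
translate([148, 400, 1094]) cube([286, 66, 23]);
translate([148, 400, 1358]) cube([286, 66, 23]);
translate([148, 400, 1622]) cube([286, 66, 23]);
translate([148, 400, 1886]) cube([286, 66, 23]);


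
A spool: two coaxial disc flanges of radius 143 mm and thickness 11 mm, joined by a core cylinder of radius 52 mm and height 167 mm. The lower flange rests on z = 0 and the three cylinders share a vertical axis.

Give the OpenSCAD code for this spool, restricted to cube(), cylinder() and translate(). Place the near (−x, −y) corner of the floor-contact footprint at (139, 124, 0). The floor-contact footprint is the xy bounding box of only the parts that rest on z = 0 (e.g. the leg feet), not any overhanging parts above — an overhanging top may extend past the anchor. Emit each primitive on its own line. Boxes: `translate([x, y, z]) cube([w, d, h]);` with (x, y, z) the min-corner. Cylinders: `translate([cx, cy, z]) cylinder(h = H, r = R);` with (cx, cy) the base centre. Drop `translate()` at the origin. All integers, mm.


translate([282, 267, 0]) cylinder(h = 11, r = 143);
translate([282, 267, 11]) cylinder(h = 167, r = 52);
translate([282, 267, 178]) cylinder(h = 11, r = 143);


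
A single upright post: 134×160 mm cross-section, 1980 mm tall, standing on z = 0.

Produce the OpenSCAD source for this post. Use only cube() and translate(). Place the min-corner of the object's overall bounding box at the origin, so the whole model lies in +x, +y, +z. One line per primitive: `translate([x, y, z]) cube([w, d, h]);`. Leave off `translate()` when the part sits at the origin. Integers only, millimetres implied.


cube([134, 160, 1980]);


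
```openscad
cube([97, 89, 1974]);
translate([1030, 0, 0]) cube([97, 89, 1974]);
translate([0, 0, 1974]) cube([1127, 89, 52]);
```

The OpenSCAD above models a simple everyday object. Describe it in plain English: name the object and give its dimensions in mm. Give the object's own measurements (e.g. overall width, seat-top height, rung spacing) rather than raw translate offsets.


A door frame. The clear opening is 933 mm wide and 1974 mm high. Two 97 mm wide jambs, 89 mm deep, stand either side of the opening from the floor to the top of the opening. A 52 mm thick head sits across the top of both jambs, spanning the full outside width of the frame.


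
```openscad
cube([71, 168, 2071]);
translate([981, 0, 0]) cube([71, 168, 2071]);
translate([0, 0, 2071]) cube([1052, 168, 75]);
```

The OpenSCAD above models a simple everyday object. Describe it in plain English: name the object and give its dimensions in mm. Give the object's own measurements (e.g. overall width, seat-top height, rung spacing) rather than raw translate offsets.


A door frame. The clear opening is 910 mm wide and 2071 mm high. Two 71 mm wide jambs, 168 mm deep, stand either side of the opening from the floor to the top of the opening. A 75 mm thick head sits across the top of both jambs, spanning the full outside width of the frame.


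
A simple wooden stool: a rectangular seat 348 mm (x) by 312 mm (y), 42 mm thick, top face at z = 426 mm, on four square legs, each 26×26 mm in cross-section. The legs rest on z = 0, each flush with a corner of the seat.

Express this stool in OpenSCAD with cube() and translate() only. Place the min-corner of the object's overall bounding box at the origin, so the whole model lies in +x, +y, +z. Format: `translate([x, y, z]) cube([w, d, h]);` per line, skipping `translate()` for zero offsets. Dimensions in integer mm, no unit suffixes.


translate([0, 0, 384]) cube([348, 312, 42]);
cube([26, 26, 384]);
translate([322, 0, 0]) cube([26, 26, 384]);
translate([0, 286, 0]) cube([26, 26, 384]);
translate([322, 286, 0]) cube([26, 26, 384]);


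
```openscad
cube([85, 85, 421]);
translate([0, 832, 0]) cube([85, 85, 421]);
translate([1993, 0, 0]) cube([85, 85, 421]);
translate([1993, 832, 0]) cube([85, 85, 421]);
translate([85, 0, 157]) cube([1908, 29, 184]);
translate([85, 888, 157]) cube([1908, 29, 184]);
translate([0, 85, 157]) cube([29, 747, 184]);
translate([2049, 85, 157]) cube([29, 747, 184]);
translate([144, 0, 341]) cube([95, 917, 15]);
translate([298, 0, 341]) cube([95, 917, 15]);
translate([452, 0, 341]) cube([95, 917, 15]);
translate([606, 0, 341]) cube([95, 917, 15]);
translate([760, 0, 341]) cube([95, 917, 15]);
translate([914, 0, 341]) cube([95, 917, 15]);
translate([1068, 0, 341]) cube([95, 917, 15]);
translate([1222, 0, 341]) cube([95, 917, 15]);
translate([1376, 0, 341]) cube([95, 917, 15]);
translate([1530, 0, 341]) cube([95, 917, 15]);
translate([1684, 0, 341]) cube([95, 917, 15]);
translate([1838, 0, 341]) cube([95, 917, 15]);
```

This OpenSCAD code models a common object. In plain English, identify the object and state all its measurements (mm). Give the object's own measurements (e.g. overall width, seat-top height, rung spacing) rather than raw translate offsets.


A bed frame 2078 mm long (x) by 917 mm wide (y). Four 85×85 mm corner posts, 421 mm tall, at the corners of the footprint. Four rails of 29 mm thickness and 184 mm height run between adjacent posts with their undersides at z = 157 mm, their outer faces flush with the outside of the frame (the two x-running rails run between the posts' inner faces; the two y-running rails run between the posts' inner faces). 12 slats, each 95 mm wide (x) and 15 mm thick, lie across the top of the two x-running rails, running the full 917 mm width of the frame in y; along x they sit between the end posts with a 59 mm gap after the −x posts and between neighbouring slats, leaving 60 mm before the +x posts.
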